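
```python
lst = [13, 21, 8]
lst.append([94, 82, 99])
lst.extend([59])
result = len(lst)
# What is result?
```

After line 1: lst = [13, 21, 8]
After line 2 (append adds [94, 82, 99] as single element): lst = [13, 21, 8, [94, 82, 99]]
After line 3 (extend unpacks [59], adds 59): lst = [13, 21, 8, [94, 82, 99], 59]
After line 4: result = len(lst) = 5

5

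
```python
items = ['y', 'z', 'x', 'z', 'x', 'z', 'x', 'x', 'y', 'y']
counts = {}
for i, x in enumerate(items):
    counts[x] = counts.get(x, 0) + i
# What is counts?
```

Initial: counts = {}, items = ['y', 'z', 'x', 'z', 'x', 'z', 'x', 'x', 'y', 'y']
i=0, x='y': counts = {'y': 0}
i=1, x='z': counts = {'y': 0, 'z': 1}
i=2, x='x': counts = {'y': 0, 'z': 1, 'x': 2}
i=3, x='z': counts = {'y': 0, 'z': 4, 'x': 2}
i=4, x='x': counts = {'y': 0, 'z': 4, 'x': 6}
i=5, x='z': counts = {'y': 0, 'z': 9, 'x': 6}
i=6, x='x': counts = {'y': 0, 'z': 9, 'x': 12}
i=7, x='x': counts = {'y': 0, 'z': 9, 'x': 19}
i=8, x='y': counts = {'y': 8, 'z': 9, 'x': 19}
i=9, x='y': counts = {'y': 17, 'z': 9, 'x': 19}

{'y': 17, 'z': 9, 'x': 19}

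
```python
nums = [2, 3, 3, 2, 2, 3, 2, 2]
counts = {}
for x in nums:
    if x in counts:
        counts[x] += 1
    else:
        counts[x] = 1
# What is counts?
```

Initial: counts = {}, nums = [2, 3, 3, 2, 2, 3, 2, 2]
See 2: counts = {2: 1}
See 3: counts = {2: 1, 3: 1}
See 3: counts = {2: 1, 3: 2}
See 2: counts = {2: 2, 3: 2}
See 2: counts = {2: 3, 3: 2}
See 3: counts = {2: 3, 3: 3}
See 2: counts = {2: 4, 3: 3}
See 2: counts = {2: 5, 3: 3}

{2: 5, 3: 3}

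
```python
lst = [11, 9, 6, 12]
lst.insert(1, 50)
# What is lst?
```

[11, 50, 9, 6, 12]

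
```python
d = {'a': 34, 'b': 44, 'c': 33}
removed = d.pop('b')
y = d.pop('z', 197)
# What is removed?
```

After line 1: d = {'a': 34, 'b': 44, 'c': 33}
After line 2 (pop 'b' returns 44): d = {'a': 34, 'c': 33}, removed = 44
After line 3 (pop 'z' missing, returns default 197): d = {'a': 34, 'c': 33}, y = 197

44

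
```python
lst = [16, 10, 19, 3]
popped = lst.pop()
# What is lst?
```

[16, 10, 19]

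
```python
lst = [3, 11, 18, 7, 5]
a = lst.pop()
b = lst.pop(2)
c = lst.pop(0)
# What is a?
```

After line 1: lst = [3, 11, 18, 7, 5]
After line 2 (pop() -> a = 5): lst = [3, 11, 18, 7]
After line 3 (pop(2) -> b = 18): lst = [3, 11, 7]
After line 4 (pop(0) -> c = 3): lst = [11, 7]

5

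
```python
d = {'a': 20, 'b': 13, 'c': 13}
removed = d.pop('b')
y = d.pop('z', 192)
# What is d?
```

After line 1: d = {'a': 20, 'b': 13, 'c': 13}
After line 2 (pop 'b' returns 13): d = {'a': 20, 'c': 13}, removed = 13
After line 3 (pop 'z' missing, returns default 192): d = {'a': 20, 'c': 13}, y = 192

{'a': 20, 'c': 13}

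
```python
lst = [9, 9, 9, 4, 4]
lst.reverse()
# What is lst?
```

[4, 4, 9, 9, 9]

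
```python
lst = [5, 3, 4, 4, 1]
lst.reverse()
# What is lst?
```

[1, 4, 4, 3, 5]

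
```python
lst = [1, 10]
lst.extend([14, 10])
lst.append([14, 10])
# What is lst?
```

After line 1: lst = [1, 10]
After line 2 (extend unpacks [14, 10]): lst = [1, 10, 14, 10]
After line 3 (append adds [14, 10] as single element): lst = [1, 10, 14, 10, [14, 10]]

[1, 10, 14, 10, [14, 10]]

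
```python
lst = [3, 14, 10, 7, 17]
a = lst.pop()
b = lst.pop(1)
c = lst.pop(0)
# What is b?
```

After line 1: lst = [3, 14, 10, 7, 17]
After line 2 (pop() -> a = 17): lst = [3, 14, 10, 7]
After line 3 (pop(1) -> b = 14): lst = [3, 10, 7]
After line 4 (pop(0) -> c = 3): lst = [10, 7]

14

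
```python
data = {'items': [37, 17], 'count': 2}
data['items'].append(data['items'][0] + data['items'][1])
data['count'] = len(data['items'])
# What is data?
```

After line 1: data = {'items': [37, 17], 'count': 2}
After line 2 (append 37 + 17 = 54): data = {'items': [37, 17, 54], 'count': 2}
After line 3 (count = len(items) = 3): data = {'items': [37, 17, 54], 'count': 3}

{'items': [37, 17, 54], 'count': 3}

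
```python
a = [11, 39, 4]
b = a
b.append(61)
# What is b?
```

After line 1: a = [11, 39, 4]
After line 2 (b = a is an alias, same object): a = [11, 39, 4], b = [11, 39, 4]
After line 3 (b.append mutates the shared list): a = [11, 39, 4, 61], b = [11, 39, 4, 61]

[11, 39, 4, 61]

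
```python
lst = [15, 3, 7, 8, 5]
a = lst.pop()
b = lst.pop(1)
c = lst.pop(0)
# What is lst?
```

After line 1: lst = [15, 3, 7, 8, 5]
After line 2 (pop() -> a = 5): lst = [15, 3, 7, 8]
After line 3 (pop(1) -> b = 3): lst = [15, 7, 8]
After line 4 (pop(0) -> c = 15): lst = [7, 8]

[7, 8]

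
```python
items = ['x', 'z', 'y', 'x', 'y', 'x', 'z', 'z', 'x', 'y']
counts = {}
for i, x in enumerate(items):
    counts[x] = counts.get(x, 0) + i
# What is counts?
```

Initial: counts = {}, items = ['x', 'z', 'y', 'x', 'y', 'x', 'z', 'z', 'x', 'y']
i=0, x='x': counts = {'x': 0}
i=1, x='z': counts = {'x': 0, 'z': 1}
i=2, x='y': counts = {'x': 0, 'z': 1, 'y': 2}
i=3, x='x': counts = {'x': 3, 'z': 1, 'y': 2}
i=4, x='y': counts = {'x': 3, 'z': 1, 'y': 6}
i=5, x='x': counts = {'x': 8, 'z': 1, 'y': 6}
i=6, x='z': counts = {'x': 8, 'z': 7, 'y': 6}
i=7, x='z': counts = {'x': 8, 'z': 14, 'y': 6}
i=8, x='x': counts = {'x': 16, 'z': 14, 'y': 6}
i=9, x='y': counts = {'x': 16, 'z': 14, 'y': 15}

{'x': 16, 'z': 14, 'y': 15}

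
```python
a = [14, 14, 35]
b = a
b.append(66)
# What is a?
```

After line 1: a = [14, 14, 35]
After line 2 (b = a is an alias, same object): a = [14, 14, 35], b = [14, 14, 35]
After line 3 (b.append mutates the shared list): a = [14, 14, 35, 66], b = [14, 14, 35, 66]

[14, 14, 35, 66]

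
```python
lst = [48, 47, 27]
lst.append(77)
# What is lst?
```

[48, 47, 27, 77]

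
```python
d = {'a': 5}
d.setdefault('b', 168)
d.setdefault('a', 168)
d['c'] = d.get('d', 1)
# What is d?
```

After line 1: d = {'a': 5}
After line 2 (setdefault adds 'b'=168): d = {'a': 5, 'b': 168}
After line 3 (setdefault 'a' no-op, already exists): d = {'a': 5, 'b': 168}
After line 4 (get('d', 1) returns default since 'd' not in d): d = {'a': 5, 'b': 168, 'c': 1}

{'a': 5, 'b': 168, 'c': 1}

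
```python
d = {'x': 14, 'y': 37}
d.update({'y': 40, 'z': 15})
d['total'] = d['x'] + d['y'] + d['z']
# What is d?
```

After line 1: d = {'x': 14, 'y': 37}
After line 2 (y overwritten, z added): d = {'x': 14, 'y': 40, 'z': 15}
After line 3 (total = 14 + 40 + 15 = 69): d = {'x': 14, 'y': 40, 'z': 15, 'total': 69}

{'x': 14, 'y': 40, 'z': 15, 'total': 69}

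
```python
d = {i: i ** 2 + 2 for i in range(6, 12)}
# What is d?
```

{6: 38, 7: 51, 8: 66, 9: 83, 10: 102, 11: 123}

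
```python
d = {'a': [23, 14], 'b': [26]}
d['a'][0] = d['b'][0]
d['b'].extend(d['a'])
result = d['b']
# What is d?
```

After line 1: d = {'a': [23, 14], 'b': [26]}
After line 2 (a[0] = b[0] = 26): d = {'a': [26, 14], 'b': [26]}
After line 3 (b.extend(a) appends [26, 14]): d = {'a': [26, 14], 'b': [26, 26, 14]}
After line 4: result = d['b'] = [26, 26, 14]

{'a': [26, 14], 'b': [26, 26, 14]}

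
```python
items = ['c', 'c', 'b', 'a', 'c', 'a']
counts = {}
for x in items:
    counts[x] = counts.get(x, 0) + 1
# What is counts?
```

Initial: counts = {}, items = ['c', 'c', 'b', 'a', 'c', 'a']
See 'c': counts = {'c': 1}
See 'c': counts = {'c': 2}
See 'b': counts = {'c': 2, 'b': 1}
See 'a': counts = {'c': 2, 'b': 1, 'a': 1}
See 'c': counts = {'c': 3, 'b': 1, 'a': 1}
See 'a': counts = {'c': 3, 'b': 1, 'a': 2}

{'c': 3, 'b': 1, 'a': 2}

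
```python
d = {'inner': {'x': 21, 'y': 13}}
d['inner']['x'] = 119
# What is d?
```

After line 1: d = {'inner': {'x': 21, 'y': 13}}
After line 2 (inner x overwritten): d = {'inner': {'x': 119, 'y': 13}}

{'inner': {'x': 119, 'y': 13}}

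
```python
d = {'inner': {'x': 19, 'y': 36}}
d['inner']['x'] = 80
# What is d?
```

After line 1: d = {'inner': {'x': 19, 'y': 36}}
After line 2 (inner x overwritten): d = {'inner': {'x': 80, 'y': 36}}

{'inner': {'x': 80, 'y': 36}}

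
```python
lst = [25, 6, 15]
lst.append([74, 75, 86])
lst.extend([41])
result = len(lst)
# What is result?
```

After line 1: lst = [25, 6, 15]
After line 2 (append adds [74, 75, 86] as single element): lst = [25, 6, 15, [74, 75, 86]]
After line 3 (extend unpacks [41], adds 41): lst = [25, 6, 15, [74, 75, 86], 41]
After line 4: result = len(lst) = 5

5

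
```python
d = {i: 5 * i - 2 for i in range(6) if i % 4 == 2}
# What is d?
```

{2: 8}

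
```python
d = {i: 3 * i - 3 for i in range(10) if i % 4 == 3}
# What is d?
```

{3: 6, 7: 18}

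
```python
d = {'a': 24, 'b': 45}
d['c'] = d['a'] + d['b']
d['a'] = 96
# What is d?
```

After line 1: d = {'a': 24, 'b': 45}
After line 2 (d['c'] = 24 + 45): d = {'a': 24, 'b': 45, 'c': 69}
After line 3: d = {'a': 96, 'b': 45, 'c': 69}

{'a': 96, 'b': 45, 'c': 69}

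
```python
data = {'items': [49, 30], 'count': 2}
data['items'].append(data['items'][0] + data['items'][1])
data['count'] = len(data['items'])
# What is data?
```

After line 1: data = {'items': [49, 30], 'count': 2}
After line 2 (append 49 + 30 = 79): data = {'items': [49, 30, 79], 'count': 2}
After line 3 (count = len(items) = 3): data = {'items': [49, 30, 79], 'count': 3}

{'items': [49, 30, 79], 'count': 3}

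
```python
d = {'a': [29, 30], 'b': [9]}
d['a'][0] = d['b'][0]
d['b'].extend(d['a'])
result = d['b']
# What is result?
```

After line 1: d = {'a': [29, 30], 'b': [9]}
After line 2 (a[0] = b[0] = 9): d = {'a': [9, 30], 'b': [9]}
After line 3 (b.extend(a) appends [9, 30]): d = {'a': [9, 30], 'b': [9, 9, 30]}
After line 4: result = d['b'] = [9, 9, 30]

[9, 9, 30]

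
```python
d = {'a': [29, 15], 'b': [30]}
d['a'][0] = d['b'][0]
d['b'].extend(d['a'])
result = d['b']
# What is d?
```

After line 1: d = {'a': [29, 15], 'b': [30]}
After line 2 (a[0] = b[0] = 30): d = {'a': [30, 15], 'b': [30]}
After line 3 (b.extend(a) appends [30, 15]): d = {'a': [30, 15], 'b': [30, 30, 15]}
After line 4: result = d['b'] = [30, 30, 15]

{'a': [30, 15], 'b': [30, 30, 15]}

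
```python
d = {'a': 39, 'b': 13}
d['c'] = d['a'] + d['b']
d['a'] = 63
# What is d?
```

After line 1: d = {'a': 39, 'b': 13}
After line 2 (d['c'] = 39 + 13): d = {'a': 39, 'b': 13, 'c': 52}
After line 3: d = {'a': 63, 'b': 13, 'c': 52}

{'a': 63, 'b': 13, 'c': 52}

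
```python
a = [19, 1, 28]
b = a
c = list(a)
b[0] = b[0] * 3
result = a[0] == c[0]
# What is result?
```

After line 1: a = [19, 1, 28]
After line 2 (b = a, alias): a = [19, 1, 28], b = [19, 1, 28]
After line 3 (c = list(a) is a copy, new object): c = [19, 1, 28]
After line 4 (b[0] = 19 * 3 = 57; mutates shared a/b): a = b = [57, 1, 28], c = [19, 1, 28]
After line 5 (a[0] = 57, c[0] = 19; result = False)

False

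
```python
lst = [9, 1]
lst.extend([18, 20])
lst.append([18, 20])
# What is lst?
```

After line 1: lst = [9, 1]
After line 2 (extend unpacks [18, 20]): lst = [9, 1, 18, 20]
After line 3 (append adds [18, 20] as single element): lst = [9, 1, 18, 20, [18, 20]]

[9, 1, 18, 20, [18, 20]]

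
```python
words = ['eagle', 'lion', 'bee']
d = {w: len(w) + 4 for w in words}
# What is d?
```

{'eagle': 9, 'lion': 8, 'bee': 7}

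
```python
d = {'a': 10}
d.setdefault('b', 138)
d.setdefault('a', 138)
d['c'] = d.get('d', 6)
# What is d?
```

After line 1: d = {'a': 10}
After line 2 (setdefault adds 'b'=138): d = {'a': 10, 'b': 138}
After line 3 (setdefault 'a' no-op, already exists): d = {'a': 10, 'b': 138}
After line 4 (get('d', 6) returns default since 'd' not in d): d = {'a': 10, 'b': 138, 'c': 6}

{'a': 10, 'b': 138, 'c': 6}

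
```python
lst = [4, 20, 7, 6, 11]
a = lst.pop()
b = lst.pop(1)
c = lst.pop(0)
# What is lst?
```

After line 1: lst = [4, 20, 7, 6, 11]
After line 2 (pop() -> a = 11): lst = [4, 20, 7, 6]
After line 3 (pop(1) -> b = 20): lst = [4, 7, 6]
After line 4 (pop(0) -> c = 4): lst = [7, 6]

[7, 6]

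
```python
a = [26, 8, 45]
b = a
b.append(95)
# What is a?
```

After line 1: a = [26, 8, 45]
After line 2 (b = a is an alias, same object): a = [26, 8, 45], b = [26, 8, 45]
After line 3 (b.append mutates the shared list): a = [26, 8, 45, 95], b = [26, 8, 45, 95]

[26, 8, 45, 95]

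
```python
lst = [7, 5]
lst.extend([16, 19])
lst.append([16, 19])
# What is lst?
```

After line 1: lst = [7, 5]
After line 2 (extend unpacks [16, 19]): lst = [7, 5, 16, 19]
After line 3 (append adds [16, 19] as single element): lst = [7, 5, 16, 19, [16, 19]]

[7, 5, 16, 19, [16, 19]]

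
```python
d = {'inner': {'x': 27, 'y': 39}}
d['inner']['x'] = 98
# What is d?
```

After line 1: d = {'inner': {'x': 27, 'y': 39}}
After line 2 (inner x overwritten): d = {'inner': {'x': 98, 'y': 39}}

{'inner': {'x': 98, 'y': 39}}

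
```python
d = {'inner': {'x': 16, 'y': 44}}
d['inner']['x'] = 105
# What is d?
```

After line 1: d = {'inner': {'x': 16, 'y': 44}}
After line 2 (inner x overwritten): d = {'inner': {'x': 105, 'y': 44}}

{'inner': {'x': 105, 'y': 44}}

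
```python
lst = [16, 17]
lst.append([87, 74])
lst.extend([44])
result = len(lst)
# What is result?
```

After line 1: lst = [16, 17]
After line 2 (append adds [87, 74] as single element): lst = [16, 17, [87, 74]]
After line 3 (extend unpacks [44], adds 44): lst = [16, 17, [87, 74], 44]
After line 4: result = len(lst) = 4

4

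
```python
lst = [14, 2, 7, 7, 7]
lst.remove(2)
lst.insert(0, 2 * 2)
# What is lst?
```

After line 1: lst = [14, 2, 7, 7, 7]
After line 2 (remove first 2): lst = [14, 7, 7, 7]
After line 3 (insert 4 at index 0): lst = [4, 14, 7, 7, 7]

[4, 14, 7, 7, 7]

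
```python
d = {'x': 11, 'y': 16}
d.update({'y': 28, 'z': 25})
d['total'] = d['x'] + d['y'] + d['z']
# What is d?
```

After line 1: d = {'x': 11, 'y': 16}
After line 2 (y overwritten, z added): d = {'x': 11, 'y': 28, 'z': 25}
After line 3 (total = 11 + 28 + 25 = 64): d = {'x': 11, 'y': 28, 'z': 25, 'total': 64}

{'x': 11, 'y': 28, 'z': 25, 'total': 64}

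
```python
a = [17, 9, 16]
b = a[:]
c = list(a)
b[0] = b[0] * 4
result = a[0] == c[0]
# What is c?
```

After line 1: a = [17, 9, 16]
After line 2 (b = a[:], copy): a = [17, 9, 16], b = [17, 9, 16]
After line 3 (c = list(a) is a copy, new object): c = [17, 9, 16]
After line 4 (b[0] = 17 * 4 = 68; only b mutates (copy)): a = [17, 9, 16], b = [68, 9, 16], c = [17, 9, 16]
After line 5 (a[0] = 17, c[0] = 17; result = True)

[17, 9, 16]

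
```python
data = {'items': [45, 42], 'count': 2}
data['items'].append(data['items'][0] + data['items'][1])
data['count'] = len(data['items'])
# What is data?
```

After line 1: data = {'items': [45, 42], 'count': 2}
After line 2 (append 45 + 42 = 87): data = {'items': [45, 42, 87], 'count': 2}
After line 3 (count = len(items) = 3): data = {'items': [45, 42, 87], 'count': 3}

{'items': [45, 42, 87], 'count': 3}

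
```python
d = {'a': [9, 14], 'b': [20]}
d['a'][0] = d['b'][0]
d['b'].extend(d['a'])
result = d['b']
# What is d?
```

After line 1: d = {'a': [9, 14], 'b': [20]}
After line 2 (a[0] = b[0] = 20): d = {'a': [20, 14], 'b': [20]}
After line 3 (b.extend(a) appends [20, 14]): d = {'a': [20, 14], 'b': [20, 20, 14]}
After line 4: result = d['b'] = [20, 20, 14]

{'a': [20, 14], 'b': [20, 20, 14]}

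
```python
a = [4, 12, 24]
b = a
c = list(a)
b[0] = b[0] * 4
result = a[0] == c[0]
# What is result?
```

After line 1: a = [4, 12, 24]
After line 2 (b = a, alias): a = [4, 12, 24], b = [4, 12, 24]
After line 3 (c = list(a) is a copy, new object): c = [4, 12, 24]
After line 4 (b[0] = 4 * 4 = 16; mutates shared a/b): a = b = [16, 12, 24], c = [4, 12, 24]
After line 5 (a[0] = 16, c[0] = 4; result = False)

False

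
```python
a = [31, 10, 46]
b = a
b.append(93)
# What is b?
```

After line 1: a = [31, 10, 46]
After line 2 (b = a is an alias, same object): a = [31, 10, 46], b = [31, 10, 46]
After line 3 (b.append mutates the shared list): a = [31, 10, 46, 93], b = [31, 10, 46, 93]

[31, 10, 46, 93]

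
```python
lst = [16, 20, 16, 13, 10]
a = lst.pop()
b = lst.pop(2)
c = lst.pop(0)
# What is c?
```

After line 1: lst = [16, 20, 16, 13, 10]
After line 2 (pop() -> a = 10): lst = [16, 20, 16, 13]
After line 3 (pop(2) -> b = 16): lst = [16, 20, 13]
After line 4 (pop(0) -> c = 16): lst = [20, 13]

16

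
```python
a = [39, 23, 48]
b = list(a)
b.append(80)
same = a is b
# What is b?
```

After line 1: a = [39, 23, 48]
After line 2 (b = list(a) is a shallow copy, new object): a = [39, 23, 48], b = [39, 23, 48]
After line 3 (append only mutates b): a = [39, 23, 48], b = [39, 23, 48, 80]
After line 4 (same = a is b; different objects -> False): same = False

[39, 23, 48, 80]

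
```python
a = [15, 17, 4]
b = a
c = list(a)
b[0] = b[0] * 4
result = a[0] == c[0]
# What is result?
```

After line 1: a = [15, 17, 4]
After line 2 (b = a, alias): a = [15, 17, 4], b = [15, 17, 4]
After line 3 (c = list(a) is a copy, new object): c = [15, 17, 4]
After line 4 (b[0] = 15 * 4 = 60; mutates shared a/b): a = b = [60, 17, 4], c = [15, 17, 4]
After line 5 (a[0] = 60, c[0] = 15; result = False)

False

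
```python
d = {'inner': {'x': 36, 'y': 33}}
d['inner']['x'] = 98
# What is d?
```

After line 1: d = {'inner': {'x': 36, 'y': 33}}
After line 2 (inner x overwritten): d = {'inner': {'x': 98, 'y': 33}}

{'inner': {'x': 98, 'y': 33}}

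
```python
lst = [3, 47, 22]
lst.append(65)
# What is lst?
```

[3, 47, 22, 65]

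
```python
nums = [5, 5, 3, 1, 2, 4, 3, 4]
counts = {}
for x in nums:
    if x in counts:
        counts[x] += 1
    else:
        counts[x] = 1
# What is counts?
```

Initial: counts = {}, nums = [5, 5, 3, 1, 2, 4, 3, 4]
See 5: counts = {5: 1}
See 5: counts = {5: 2}
See 3: counts = {5: 2, 3: 1}
See 1: counts = {5: 2, 3: 1, 1: 1}
See 2: counts = {5: 2, 3: 1, 1: 1, 2: 1}
See 4: counts = {5: 2, 3: 1, 1: 1, 2: 1, 4: 1}
See 3: counts = {5: 2, 3: 2, 1: 1, 2: 1, 4: 1}
See 4: counts = {5: 2, 3: 2, 1: 1, 2: 1, 4: 2}

{5: 2, 3: 2, 1: 1, 2: 1, 4: 2}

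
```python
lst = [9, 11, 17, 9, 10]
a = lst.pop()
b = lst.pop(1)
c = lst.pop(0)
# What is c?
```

After line 1: lst = [9, 11, 17, 9, 10]
After line 2 (pop() -> a = 10): lst = [9, 11, 17, 9]
After line 3 (pop(1) -> b = 11): lst = [9, 17, 9]
After line 4 (pop(0) -> c = 9): lst = [17, 9]

9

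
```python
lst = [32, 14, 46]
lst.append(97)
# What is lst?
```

[32, 14, 46, 97]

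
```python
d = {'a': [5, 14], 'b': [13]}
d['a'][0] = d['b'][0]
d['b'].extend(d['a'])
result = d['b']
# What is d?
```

After line 1: d = {'a': [5, 14], 'b': [13]}
After line 2 (a[0] = b[0] = 13): d = {'a': [13, 14], 'b': [13]}
After line 3 (b.extend(a) appends [13, 14]): d = {'a': [13, 14], 'b': [13, 13, 14]}
After line 4: result = d['b'] = [13, 13, 14]

{'a': [13, 14], 'b': [13, 13, 14]}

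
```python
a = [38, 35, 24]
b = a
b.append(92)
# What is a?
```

After line 1: a = [38, 35, 24]
After line 2 (b = a is an alias, same object): a = [38, 35, 24], b = [38, 35, 24]
After line 3 (b.append mutates the shared list): a = [38, 35, 24, 92], b = [38, 35, 24, 92]

[38, 35, 24, 92]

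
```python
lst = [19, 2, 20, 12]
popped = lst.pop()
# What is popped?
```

12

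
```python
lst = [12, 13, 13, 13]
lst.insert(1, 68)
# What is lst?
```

[12, 68, 13, 13, 13]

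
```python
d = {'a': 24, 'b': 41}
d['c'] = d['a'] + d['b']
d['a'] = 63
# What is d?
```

After line 1: d = {'a': 24, 'b': 41}
After line 2 (d['c'] = 24 + 41): d = {'a': 24, 'b': 41, 'c': 65}
After line 3: d = {'a': 63, 'b': 41, 'c': 65}

{'a': 63, 'b': 41, 'c': 65}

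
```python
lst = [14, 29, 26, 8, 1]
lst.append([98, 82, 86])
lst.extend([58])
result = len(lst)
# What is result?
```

After line 1: lst = [14, 29, 26, 8, 1]
After line 2 (append adds [98, 82, 86] as single element): lst = [14, 29, 26, 8, 1, [98, 82, 86]]
After line 3 (extend unpacks [58], adds 58): lst = [14, 29, 26, 8, 1, [98, 82, 86], 58]
After line 4: result = len(lst) = 7

7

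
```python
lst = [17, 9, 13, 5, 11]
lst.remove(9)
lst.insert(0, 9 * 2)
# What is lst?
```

After line 1: lst = [17, 9, 13, 5, 11]
After line 2 (remove first 9): lst = [17, 13, 5, 11]
After line 3 (insert 18 at index 0): lst = [18, 17, 13, 5, 11]

[18, 17, 13, 5, 11]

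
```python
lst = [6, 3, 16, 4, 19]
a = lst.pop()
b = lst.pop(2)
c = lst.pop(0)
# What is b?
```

After line 1: lst = [6, 3, 16, 4, 19]
After line 2 (pop() -> a = 19): lst = [6, 3, 16, 4]
After line 3 (pop(2) -> b = 16): lst = [6, 3, 4]
After line 4 (pop(0) -> c = 6): lst = [3, 4]

16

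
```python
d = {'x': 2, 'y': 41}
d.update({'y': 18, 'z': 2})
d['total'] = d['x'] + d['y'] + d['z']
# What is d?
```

After line 1: d = {'x': 2, 'y': 41}
After line 2 (y overwritten, z added): d = {'x': 2, 'y': 18, 'z': 2}
After line 3 (total = 2 + 18 + 2 = 22): d = {'x': 2, 'y': 18, 'z': 2, 'total': 22}

{'x': 2, 'y': 18, 'z': 2, 'total': 22}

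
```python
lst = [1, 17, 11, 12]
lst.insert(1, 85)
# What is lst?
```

[1, 85, 17, 11, 12]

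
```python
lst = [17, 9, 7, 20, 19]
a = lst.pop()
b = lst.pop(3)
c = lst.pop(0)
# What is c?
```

After line 1: lst = [17, 9, 7, 20, 19]
After line 2 (pop() -> a = 19): lst = [17, 9, 7, 20]
After line 3 (pop(3) -> b = 20): lst = [17, 9, 7]
After line 4 (pop(0) -> c = 17): lst = [9, 7]

17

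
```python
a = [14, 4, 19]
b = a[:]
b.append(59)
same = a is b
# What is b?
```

After line 1: a = [14, 4, 19]
After line 2 (b = a[:] is a shallow copy, new object): a = [14, 4, 19], b = [14, 4, 19]
After line 3 (append only mutates b): a = [14, 4, 19], b = [14, 4, 19, 59]
After line 4 (same = a is b; different objects -> False): same = False

[14, 4, 19, 59]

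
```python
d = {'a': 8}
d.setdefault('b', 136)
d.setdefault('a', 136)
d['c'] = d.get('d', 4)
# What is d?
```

After line 1: d = {'a': 8}
After line 2 (setdefault adds 'b'=136): d = {'a': 8, 'b': 136}
After line 3 (setdefault 'a' no-op, already exists): d = {'a': 8, 'b': 136}
After line 4 (get('d', 4) returns default since 'd' not in d): d = {'a': 8, 'b': 136, 'c': 4}

{'a': 8, 'b': 136, 'c': 4}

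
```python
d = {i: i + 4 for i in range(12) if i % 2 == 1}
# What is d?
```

{1: 5, 3: 7, 5: 9, 7: 11, 9: 13, 11: 15}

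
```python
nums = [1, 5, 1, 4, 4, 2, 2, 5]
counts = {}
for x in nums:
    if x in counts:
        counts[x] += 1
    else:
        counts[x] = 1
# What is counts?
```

Initial: counts = {}, nums = [1, 5, 1, 4, 4, 2, 2, 5]
See 1: counts = {1: 1}
See 5: counts = {1: 1, 5: 1}
See 1: counts = {1: 2, 5: 1}
See 4: counts = {1: 2, 5: 1, 4: 1}
See 4: counts = {1: 2, 5: 1, 4: 2}
See 2: counts = {1: 2, 5: 1, 4: 2, 2: 1}
See 2: counts = {1: 2, 5: 1, 4: 2, 2: 2}
See 5: counts = {1: 2, 5: 2, 4: 2, 2: 2}

{1: 2, 5: 2, 4: 2, 2: 2}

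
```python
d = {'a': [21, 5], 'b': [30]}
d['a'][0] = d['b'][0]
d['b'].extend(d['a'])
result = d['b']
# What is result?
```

After line 1: d = {'a': [21, 5], 'b': [30]}
After line 2 (a[0] = b[0] = 30): d = {'a': [30, 5], 'b': [30]}
After line 3 (b.extend(a) appends [30, 5]): d = {'a': [30, 5], 'b': [30, 30, 5]}
After line 4: result = d['b'] = [30, 30, 5]

[30, 30, 5]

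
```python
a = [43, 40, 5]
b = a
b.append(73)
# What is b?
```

After line 1: a = [43, 40, 5]
After line 2 (b = a is an alias, same object): a = [43, 40, 5], b = [43, 40, 5]
After line 3 (b.append mutates the shared list): a = [43, 40, 5, 73], b = [43, 40, 5, 73]

[43, 40, 5, 73]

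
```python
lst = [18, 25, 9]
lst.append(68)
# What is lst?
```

[18, 25, 9, 68]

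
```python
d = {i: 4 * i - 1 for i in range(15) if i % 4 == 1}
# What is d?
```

{1: 3, 5: 19, 9: 35, 13: 51}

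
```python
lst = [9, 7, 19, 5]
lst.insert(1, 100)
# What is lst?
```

[9, 100, 7, 19, 5]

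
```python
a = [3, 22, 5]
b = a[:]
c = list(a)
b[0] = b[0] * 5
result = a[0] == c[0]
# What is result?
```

After line 1: a = [3, 22, 5]
After line 2 (b = a[:], copy): a = [3, 22, 5], b = [3, 22, 5]
After line 3 (c = list(a) is a copy, new object): c = [3, 22, 5]
After line 4 (b[0] = 3 * 5 = 15; only b mutates (copy)): a = [3, 22, 5], b = [15, 22, 5], c = [3, 22, 5]
After line 5 (a[0] = 3, c[0] = 3; result = True)

True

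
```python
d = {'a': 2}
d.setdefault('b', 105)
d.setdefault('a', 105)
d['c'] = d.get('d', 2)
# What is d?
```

After line 1: d = {'a': 2}
After line 2 (setdefault adds 'b'=105): d = {'a': 2, 'b': 105}
After line 3 (setdefault 'a' no-op, already exists): d = {'a': 2, 'b': 105}
After line 4 (get('d', 2) returns default since 'd' not in d): d = {'a': 2, 'b': 105, 'c': 2}

{'a': 2, 'b': 105, 'c': 2}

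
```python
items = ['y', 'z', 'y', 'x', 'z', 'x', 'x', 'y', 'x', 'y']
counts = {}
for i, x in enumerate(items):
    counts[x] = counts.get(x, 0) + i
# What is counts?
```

Initial: counts = {}, items = ['y', 'z', 'y', 'x', 'z', 'x', 'x', 'y', 'x', 'y']
i=0, x='y': counts = {'y': 0}
i=1, x='z': counts = {'y': 0, 'z': 1}
i=2, x='y': counts = {'y': 2, 'z': 1}
i=3, x='x': counts = {'y': 2, 'z': 1, 'x': 3}
i=4, x='z': counts = {'y': 2, 'z': 5, 'x': 3}
i=5, x='x': counts = {'y': 2, 'z': 5, 'x': 8}
i=6, x='x': counts = {'y': 2, 'z': 5, 'x': 14}
i=7, x='y': counts = {'y': 9, 'z': 5, 'x': 14}
i=8, x='x': counts = {'y': 9, 'z': 5, 'x': 22}
i=9, x='y': counts = {'y': 18, 'z': 5, 'x': 22}

{'y': 18, 'z': 5, 'x': 22}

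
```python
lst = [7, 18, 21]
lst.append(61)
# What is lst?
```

[7, 18, 21, 61]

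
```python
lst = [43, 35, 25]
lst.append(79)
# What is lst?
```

[43, 35, 25, 79]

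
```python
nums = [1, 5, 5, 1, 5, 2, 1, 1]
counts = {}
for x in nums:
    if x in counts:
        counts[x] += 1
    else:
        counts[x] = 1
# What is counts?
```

Initial: counts = {}, nums = [1, 5, 5, 1, 5, 2, 1, 1]
See 1: counts = {1: 1}
See 5: counts = {1: 1, 5: 1}
See 5: counts = {1: 1, 5: 2}
See 1: counts = {1: 2, 5: 2}
See 5: counts = {1: 2, 5: 3}
See 2: counts = {1: 2, 5: 3, 2: 1}
See 1: counts = {1: 3, 5: 3, 2: 1}
See 1: counts = {1: 4, 5: 3, 2: 1}

{1: 4, 5: 3, 2: 1}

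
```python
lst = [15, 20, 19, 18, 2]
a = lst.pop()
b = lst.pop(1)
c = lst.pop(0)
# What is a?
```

After line 1: lst = [15, 20, 19, 18, 2]
After line 2 (pop() -> a = 2): lst = [15, 20, 19, 18]
After line 3 (pop(1) -> b = 20): lst = [15, 19, 18]
After line 4 (pop(0) -> c = 15): lst = [19, 18]

2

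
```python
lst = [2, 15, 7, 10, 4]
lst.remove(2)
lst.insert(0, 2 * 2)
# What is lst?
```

After line 1: lst = [2, 15, 7, 10, 4]
After line 2 (remove first 2): lst = [15, 7, 10, 4]
After line 3 (insert 4 at index 0): lst = [4, 15, 7, 10, 4]

[4, 15, 7, 10, 4]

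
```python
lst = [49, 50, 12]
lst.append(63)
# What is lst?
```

[49, 50, 12, 63]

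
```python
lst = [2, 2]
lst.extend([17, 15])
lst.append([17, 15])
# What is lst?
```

After line 1: lst = [2, 2]
After line 2 (extend unpacks [17, 15]): lst = [2, 2, 17, 15]
After line 3 (append adds [17, 15] as single element): lst = [2, 2, 17, 15, [17, 15]]

[2, 2, 17, 15, [17, 15]]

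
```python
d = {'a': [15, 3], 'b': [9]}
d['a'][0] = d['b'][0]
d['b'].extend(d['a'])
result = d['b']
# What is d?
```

After line 1: d = {'a': [15, 3], 'b': [9]}
After line 2 (a[0] = b[0] = 9): d = {'a': [9, 3], 'b': [9]}
After line 3 (b.extend(a) appends [9, 3]): d = {'a': [9, 3], 'b': [9, 9, 3]}
After line 4: result = d['b'] = [9, 9, 3]

{'a': [9, 3], 'b': [9, 9, 3]}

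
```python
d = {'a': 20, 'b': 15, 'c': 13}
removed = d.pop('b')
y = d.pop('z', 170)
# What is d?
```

After line 1: d = {'a': 20, 'b': 15, 'c': 13}
After line 2 (pop 'b' returns 15): d = {'a': 20, 'c': 13}, removed = 15
After line 3 (pop 'z' missing, returns default 170): d = {'a': 20, 'c': 13}, y = 170

{'a': 20, 'c': 13}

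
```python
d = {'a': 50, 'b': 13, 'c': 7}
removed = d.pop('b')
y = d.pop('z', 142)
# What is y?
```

After line 1: d = {'a': 50, 'b': 13, 'c': 7}
After line 2 (pop 'b' returns 13): d = {'a': 50, 'c': 7}, removed = 13
After line 3 (pop 'z' missing, returns default 142): d = {'a': 50, 'c': 7}, y = 142

142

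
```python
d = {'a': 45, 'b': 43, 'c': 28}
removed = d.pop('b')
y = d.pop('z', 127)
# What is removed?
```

After line 1: d = {'a': 45, 'b': 43, 'c': 28}
After line 2 (pop 'b' returns 43): d = {'a': 45, 'c': 28}, removed = 43
After line 3 (pop 'z' missing, returns default 127): d = {'a': 45, 'c': 28}, y = 127

43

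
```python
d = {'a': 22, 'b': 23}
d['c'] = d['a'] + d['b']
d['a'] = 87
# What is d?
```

After line 1: d = {'a': 22, 'b': 23}
After line 2 (d['c'] = 22 + 23): d = {'a': 22, 'b': 23, 'c': 45}
After line 3: d = {'a': 87, 'b': 23, 'c': 45}

{'a': 87, 'b': 23, 'c': 45}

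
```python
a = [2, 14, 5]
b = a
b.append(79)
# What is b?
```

After line 1: a = [2, 14, 5]
After line 2 (b = a is an alias, same object): a = [2, 14, 5], b = [2, 14, 5]
After line 3 (b.append mutates the shared list): a = [2, 14, 5, 79], b = [2, 14, 5, 79]

[2, 14, 5, 79]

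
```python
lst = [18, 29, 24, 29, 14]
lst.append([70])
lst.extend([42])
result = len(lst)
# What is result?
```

After line 1: lst = [18, 29, 24, 29, 14]
After line 2 (append adds [70] as single element): lst = [18, 29, 24, 29, 14, [70]]
After line 3 (extend unpacks [42], adds 42): lst = [18, 29, 24, 29, 14, [70], 42]
After line 4: result = len(lst) = 7

7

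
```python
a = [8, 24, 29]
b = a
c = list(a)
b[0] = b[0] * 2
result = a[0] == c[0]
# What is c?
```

After line 1: a = [8, 24, 29]
After line 2 (b = a, alias): a = [8, 24, 29], b = [8, 24, 29]
After line 3 (c = list(a) is a copy, new object): c = [8, 24, 29]
After line 4 (b[0] = 8 * 2 = 16; mutates shared a/b): a = b = [16, 24, 29], c = [8, 24, 29]
After line 5 (a[0] = 16, c[0] = 8; result = False)

[8, 24, 29]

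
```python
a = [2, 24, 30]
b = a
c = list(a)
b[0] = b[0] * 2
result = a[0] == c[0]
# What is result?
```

After line 1: a = [2, 24, 30]
After line 2 (b = a, alias): a = [2, 24, 30], b = [2, 24, 30]
After line 3 (c = list(a) is a copy, new object): c = [2, 24, 30]
After line 4 (b[0] = 2 * 2 = 4; mutates shared a/b): a = b = [4, 24, 30], c = [2, 24, 30]
After line 5 (a[0] = 4, c[0] = 2; result = False)

False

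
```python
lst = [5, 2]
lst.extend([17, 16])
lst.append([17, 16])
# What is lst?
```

After line 1: lst = [5, 2]
After line 2 (extend unpacks [17, 16]): lst = [5, 2, 17, 16]
After line 3 (append adds [17, 16] as single element): lst = [5, 2, 17, 16, [17, 16]]

[5, 2, 17, 16, [17, 16]]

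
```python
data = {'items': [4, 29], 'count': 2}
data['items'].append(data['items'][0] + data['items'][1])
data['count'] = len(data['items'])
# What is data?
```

After line 1: data = {'items': [4, 29], 'count': 2}
After line 2 (append 4 + 29 = 33): data = {'items': [4, 29, 33], 'count': 2}
After line 3 (count = len(items) = 3): data = {'items': [4, 29, 33], 'count': 3}

{'items': [4, 29, 33], 'count': 3}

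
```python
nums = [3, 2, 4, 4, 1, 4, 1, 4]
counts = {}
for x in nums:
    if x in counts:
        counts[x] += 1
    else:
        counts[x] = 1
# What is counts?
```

Initial: counts = {}, nums = [3, 2, 4, 4, 1, 4, 1, 4]
See 3: counts = {3: 1}
See 2: counts = {3: 1, 2: 1}
See 4: counts = {3: 1, 2: 1, 4: 1}
See 4: counts = {3: 1, 2: 1, 4: 2}
See 1: counts = {3: 1, 2: 1, 4: 2, 1: 1}
See 4: counts = {3: 1, 2: 1, 4: 3, 1: 1}
See 1: counts = {3: 1, 2: 1, 4: 3, 1: 2}
See 4: counts = {3: 1, 2: 1, 4: 4, 1: 2}

{3: 1, 2: 1, 4: 4, 1: 2}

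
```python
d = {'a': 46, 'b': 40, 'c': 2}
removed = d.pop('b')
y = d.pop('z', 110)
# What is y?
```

After line 1: d = {'a': 46, 'b': 40, 'c': 2}
After line 2 (pop 'b' returns 40): d = {'a': 46, 'c': 2}, removed = 40
After line 3 (pop 'z' missing, returns default 110): d = {'a': 46, 'c': 2}, y = 110

110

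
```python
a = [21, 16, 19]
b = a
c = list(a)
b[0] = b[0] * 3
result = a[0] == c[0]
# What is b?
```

After line 1: a = [21, 16, 19]
After line 2 (b = a, alias): a = [21, 16, 19], b = [21, 16, 19]
After line 3 (c = list(a) is a copy, new object): c = [21, 16, 19]
After line 4 (b[0] = 21 * 3 = 63; mutates shared a/b): a = b = [63, 16, 19], c = [21, 16, 19]
After line 5 (a[0] = 63, c[0] = 21; result = False)

[63, 16, 19]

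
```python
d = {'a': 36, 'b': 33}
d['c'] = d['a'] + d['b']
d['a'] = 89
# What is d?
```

After line 1: d = {'a': 36, 'b': 33}
After line 2 (d['c'] = 36 + 33): d = {'a': 36, 'b': 33, 'c': 69}
After line 3: d = {'a': 89, 'b': 33, 'c': 69}

{'a': 89, 'b': 33, 'c': 69}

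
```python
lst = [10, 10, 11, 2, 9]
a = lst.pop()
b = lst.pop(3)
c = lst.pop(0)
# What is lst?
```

After line 1: lst = [10, 10, 11, 2, 9]
After line 2 (pop() -> a = 9): lst = [10, 10, 11, 2]
After line 3 (pop(3) -> b = 2): lst = [10, 10, 11]
After line 4 (pop(0) -> c = 10): lst = [10, 11]

[10, 11]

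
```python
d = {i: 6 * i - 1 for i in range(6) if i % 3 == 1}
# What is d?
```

{1: 5, 4: 23}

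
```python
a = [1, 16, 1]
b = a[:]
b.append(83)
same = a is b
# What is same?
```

After line 1: a = [1, 16, 1]
After line 2 (b = a[:] is a shallow copy, new object): a = [1, 16, 1], b = [1, 16, 1]
After line 3 (append only mutates b): a = [1, 16, 1], b = [1, 16, 1, 83]
After line 4 (same = a is b; different objects -> False): same = False

False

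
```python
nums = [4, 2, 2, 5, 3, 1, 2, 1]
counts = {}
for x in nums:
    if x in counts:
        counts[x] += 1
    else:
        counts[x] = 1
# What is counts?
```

Initial: counts = {}, nums = [4, 2, 2, 5, 3, 1, 2, 1]
See 4: counts = {4: 1}
See 2: counts = {4: 1, 2: 1}
See 2: counts = {4: 1, 2: 2}
See 5: counts = {4: 1, 2: 2, 5: 1}
See 3: counts = {4: 1, 2: 2, 5: 1, 3: 1}
See 1: counts = {4: 1, 2: 2, 5: 1, 3: 1, 1: 1}
See 2: counts = {4: 1, 2: 3, 5: 1, 3: 1, 1: 1}
See 1: counts = {4: 1, 2: 3, 5: 1, 3: 1, 1: 2}

{4: 1, 2: 3, 5: 1, 3: 1, 1: 2}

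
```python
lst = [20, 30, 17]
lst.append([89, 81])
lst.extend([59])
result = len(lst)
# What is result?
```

After line 1: lst = [20, 30, 17]
After line 2 (append adds [89, 81] as single element): lst = [20, 30, 17, [89, 81]]
After line 3 (extend unpacks [59], adds 59): lst = [20, 30, 17, [89, 81], 59]
After line 4: result = len(lst) = 5

5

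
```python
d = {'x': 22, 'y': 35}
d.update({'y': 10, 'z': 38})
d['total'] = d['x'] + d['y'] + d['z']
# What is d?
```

After line 1: d = {'x': 22, 'y': 35}
After line 2 (y overwritten, z added): d = {'x': 22, 'y': 10, 'z': 38}
After line 3 (total = 22 + 10 + 38 = 70): d = {'x': 22, 'y': 10, 'z': 38, 'total': 70}

{'x': 22, 'y': 10, 'z': 38, 'total': 70}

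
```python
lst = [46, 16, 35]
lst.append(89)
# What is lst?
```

[46, 16, 35, 89]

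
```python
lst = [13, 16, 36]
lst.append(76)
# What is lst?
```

[13, 16, 36, 76]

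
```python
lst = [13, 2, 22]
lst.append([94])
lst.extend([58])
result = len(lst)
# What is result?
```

After line 1: lst = [13, 2, 22]
After line 2 (append adds [94] as single element): lst = [13, 2, 22, [94]]
After line 3 (extend unpacks [58], adds 58): lst = [13, 2, 22, [94], 58]
After line 4: result = len(lst) = 5

5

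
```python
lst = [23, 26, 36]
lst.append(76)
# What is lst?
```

[23, 26, 36, 76]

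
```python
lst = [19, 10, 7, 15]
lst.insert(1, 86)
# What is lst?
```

[19, 86, 10, 7, 15]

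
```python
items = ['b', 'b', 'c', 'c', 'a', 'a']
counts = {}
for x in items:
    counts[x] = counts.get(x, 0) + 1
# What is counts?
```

Initial: counts = {}, items = ['b', 'b', 'c', 'c', 'a', 'a']
See 'b': counts = {'b': 1}
See 'b': counts = {'b': 2}
See 'c': counts = {'b': 2, 'c': 1}
See 'c': counts = {'b': 2, 'c': 2}
See 'a': counts = {'b': 2, 'c': 2, 'a': 1}
See 'a': counts = {'b': 2, 'c': 2, 'a': 2}

{'b': 2, 'c': 2, 'a': 2}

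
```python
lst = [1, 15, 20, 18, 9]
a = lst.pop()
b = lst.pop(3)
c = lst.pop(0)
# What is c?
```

After line 1: lst = [1, 15, 20, 18, 9]
After line 2 (pop() -> a = 9): lst = [1, 15, 20, 18]
After line 3 (pop(3) -> b = 18): lst = [1, 15, 20]
After line 4 (pop(0) -> c = 1): lst = [15, 20]

1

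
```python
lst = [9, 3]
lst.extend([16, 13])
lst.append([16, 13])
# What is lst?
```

After line 1: lst = [9, 3]
After line 2 (extend unpacks [16, 13]): lst = [9, 3, 16, 13]
After line 3 (append adds [16, 13] as single element): lst = [9, 3, 16, 13, [16, 13]]

[9, 3, 16, 13, [16, 13]]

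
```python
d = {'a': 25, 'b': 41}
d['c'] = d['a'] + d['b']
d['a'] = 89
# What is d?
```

After line 1: d = {'a': 25, 'b': 41}
After line 2 (d['c'] = 25 + 41): d = {'a': 25, 'b': 41, 'c': 66}
After line 3: d = {'a': 89, 'b': 41, 'c': 66}

{'a': 89, 'b': 41, 'c': 66}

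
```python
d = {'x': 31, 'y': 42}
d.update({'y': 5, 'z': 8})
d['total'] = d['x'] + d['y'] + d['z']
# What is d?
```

After line 1: d = {'x': 31, 'y': 42}
After line 2 (y overwritten, z added): d = {'x': 31, 'y': 5, 'z': 8}
After line 3 (total = 31 + 5 + 8 = 44): d = {'x': 31, 'y': 5, 'z': 8, 'total': 44}

{'x': 31, 'y': 5, 'z': 8, 'total': 44}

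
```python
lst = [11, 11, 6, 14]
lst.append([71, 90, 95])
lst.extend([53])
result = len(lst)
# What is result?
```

After line 1: lst = [11, 11, 6, 14]
After line 2 (append adds [71, 90, 95] as single element): lst = [11, 11, 6, 14, [71, 90, 95]]
After line 3 (extend unpacks [53], adds 53): lst = [11, 11, 6, 14, [71, 90, 95], 53]
After line 4: result = len(lst) = 6

6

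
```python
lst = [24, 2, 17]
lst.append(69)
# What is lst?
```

[24, 2, 17, 69]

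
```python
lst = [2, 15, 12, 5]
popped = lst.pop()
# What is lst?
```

[2, 15, 12]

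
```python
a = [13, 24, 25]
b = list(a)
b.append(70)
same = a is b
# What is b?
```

After line 1: a = [13, 24, 25]
After line 2 (b = list(a) is a shallow copy, new object): a = [13, 24, 25], b = [13, 24, 25]
After line 3 (append only mutates b): a = [13, 24, 25], b = [13, 24, 25, 70]
After line 4 (same = a is b; different objects -> False): same = False

[13, 24, 25, 70]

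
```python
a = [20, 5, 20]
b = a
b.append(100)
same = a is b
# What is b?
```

After line 1: a = [20, 5, 20]
After line 2 (b = a is an alias, same object): a = [20, 5, 20], b = [20, 5, 20]
After line 3 (b.append mutates the shared list): a = [20, 5, 20, 100], b = [20, 5, 20, 100]
After line 4 (same = a is b; same object -> True): same = True

[20, 5, 20, 100]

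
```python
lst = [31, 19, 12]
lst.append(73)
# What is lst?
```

[31, 19, 12, 73]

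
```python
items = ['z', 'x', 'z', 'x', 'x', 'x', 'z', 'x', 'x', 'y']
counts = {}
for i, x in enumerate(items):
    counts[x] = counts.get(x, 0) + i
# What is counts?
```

Initial: counts = {}, items = ['z', 'x', 'z', 'x', 'x', 'x', 'z', 'x', 'x', 'y']
i=0, x='z': counts = {'z': 0}
i=1, x='x': counts = {'z': 0, 'x': 1}
i=2, x='z': counts = {'z': 2, 'x': 1}
i=3, x='x': counts = {'z': 2, 'x': 4}
i=4, x='x': counts = {'z': 2, 'x': 8}
i=5, x='x': counts = {'z': 2, 'x': 13}
i=6, x='z': counts = {'z': 8, 'x': 13}
i=7, x='x': counts = {'z': 8, 'x': 20}
i=8, x='x': counts = {'z': 8, 'x': 28}
i=9, x='y': counts = {'z': 8, 'x': 28, 'y': 9}

{'z': 8, 'x': 28, 'y': 9}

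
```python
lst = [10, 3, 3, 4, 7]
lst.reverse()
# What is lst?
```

[7, 4, 3, 3, 10]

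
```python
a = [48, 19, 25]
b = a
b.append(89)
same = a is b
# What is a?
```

After line 1: a = [48, 19, 25]
After line 2 (b = a is an alias, same object): a = [48, 19, 25], b = [48, 19, 25]
After line 3 (b.append mutates the shared list): a = [48, 19, 25, 89], b = [48, 19, 25, 89]
After line 4 (same = a is b; same object -> True): same = True

[48, 19, 25, 89]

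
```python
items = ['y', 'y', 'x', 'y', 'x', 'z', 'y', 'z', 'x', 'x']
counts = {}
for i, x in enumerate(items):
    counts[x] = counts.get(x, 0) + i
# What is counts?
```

Initial: counts = {}, items = ['y', 'y', 'x', 'y', 'x', 'z', 'y', 'z', 'x', 'x']
i=0, x='y': counts = {'y': 0}
i=1, x='y': counts = {'y': 1}
i=2, x='x': counts = {'y': 1, 'x': 2}
i=3, x='y': counts = {'y': 4, 'x': 2}
i=4, x='x': counts = {'y': 4, 'x': 6}
i=5, x='z': counts = {'y': 4, 'x': 6, 'z': 5}
i=6, x='y': counts = {'y': 10, 'x': 6, 'z': 5}
i=7, x='z': counts = {'y': 10, 'x': 6, 'z': 12}
i=8, x='x': counts = {'y': 10, 'x': 14, 'z': 12}
i=9, x='x': counts = {'y': 10, 'x': 23, 'z': 12}

{'y': 10, 'x': 23, 'z': 12}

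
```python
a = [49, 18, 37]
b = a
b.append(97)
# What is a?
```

After line 1: a = [49, 18, 37]
After line 2 (b = a is an alias, same object): a = [49, 18, 37], b = [49, 18, 37]
After line 3 (b.append mutates the shared list): a = [49, 18, 37, 97], b = [49, 18, 37, 97]

[49, 18, 37, 97]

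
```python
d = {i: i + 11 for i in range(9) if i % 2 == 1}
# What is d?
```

{1: 12, 3: 14, 5: 16, 7: 18}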